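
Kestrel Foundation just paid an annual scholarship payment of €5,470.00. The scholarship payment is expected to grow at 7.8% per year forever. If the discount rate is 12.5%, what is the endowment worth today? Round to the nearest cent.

D₁ = D₀ × (1 + g) = €5,470.00 × 1.078 = €5,896.6600
Growing perpetuity: P = D₁ / (r − g) = €5,896.6600 / (0.125 − 0.078) = €125,460.85

€125460.85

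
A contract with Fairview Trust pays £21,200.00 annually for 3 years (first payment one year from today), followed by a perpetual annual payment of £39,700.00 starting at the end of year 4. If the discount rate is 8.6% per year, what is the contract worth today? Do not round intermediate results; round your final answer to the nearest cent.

£414463.09

PV of 3-year annuity: £21,200.00 × [1 − (1+0.086)^−3] / 0.086 = 54048.32528
Perpetuity value at year 3: £39,700.00 / 0.086 = 461627.90698
PV of perpetuity: 461627.90698 / (1+0.086)^3 = 360414.76955
Total PV = 54048.32528 + 360414.76955 = 414463.09483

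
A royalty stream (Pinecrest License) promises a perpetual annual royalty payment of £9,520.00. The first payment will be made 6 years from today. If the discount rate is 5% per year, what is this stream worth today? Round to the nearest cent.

£149183.38

Value at end of year 5: C / r = £9,520.00 / 0.05 = £190,400.0000
Discount to today: PV = £190,400.0000 / (1 + 0.05)^5 = £190,400.0000 / 1.276282 = £149,183.38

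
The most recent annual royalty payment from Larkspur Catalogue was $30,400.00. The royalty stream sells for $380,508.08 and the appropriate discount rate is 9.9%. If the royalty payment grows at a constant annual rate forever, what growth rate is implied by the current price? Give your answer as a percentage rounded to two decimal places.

1.77%

P = D₀(1+g)/(r−g) ⇒ P(r−g) = D₀(1+g) ⇒ g(P+D₀) = P·r − D₀
g = (P·r − D₀)/(P + D₀) = ($380,508.08×0.099 − $30,400.00) / ($380,508.08 + $30,400.00) = 0.017693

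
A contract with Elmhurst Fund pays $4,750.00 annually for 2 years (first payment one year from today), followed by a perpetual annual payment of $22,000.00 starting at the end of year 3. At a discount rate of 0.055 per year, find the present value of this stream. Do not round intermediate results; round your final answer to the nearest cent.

$368150.98

PV of 2-year annuity: $4,750.00 × [1 − (1+0.055)^−2] / 0.055 = 8770.01864
Perpetuity value at year 2: $22,000.00 / 0.055 = 400000.00000
PV of perpetuity: 400000.00000 / (1+0.055)^2 = 359380.96629
Total PV = 8770.01864 + 359380.96629 = 368150.98493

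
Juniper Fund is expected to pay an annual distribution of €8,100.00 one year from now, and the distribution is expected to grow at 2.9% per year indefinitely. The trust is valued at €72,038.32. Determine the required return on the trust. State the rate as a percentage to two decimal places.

14.14%

P = D₁/(r − g) ⇒ r = D₁/P + g = €8,100.0000/€72,038.32 + 0.029 = 0.112440 + 0.029 = 0.141440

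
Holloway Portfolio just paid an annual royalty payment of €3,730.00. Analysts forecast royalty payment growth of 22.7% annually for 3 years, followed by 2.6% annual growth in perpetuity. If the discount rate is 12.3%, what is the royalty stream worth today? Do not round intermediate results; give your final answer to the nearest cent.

€64854.59

D_1 = 4576.71000
D_2 = 5615.62317
D_3 = 6890.36963
Terminal value at year 3: TV = D_3×(1+g_2)/(r−g_2) = 7069.51924/0.097 = 72881.64165
P_0 = D_1/(1+r)^1 + D_2/(1+r)^2 + D_3/(1+r)^3 + TV/(1+r)^3
    = 4075.43188 + 4452.85389 + 4865.22860 + 51461.07779 = 64854.59215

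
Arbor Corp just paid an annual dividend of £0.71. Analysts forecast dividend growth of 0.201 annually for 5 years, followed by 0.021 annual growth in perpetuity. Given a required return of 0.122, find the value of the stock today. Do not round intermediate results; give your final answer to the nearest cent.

£14.46

D_1 = 0.85271
D_2 = 1.02410
D_3 = 1.22995
D_4 = 1.47717
D_5 = 1.77408
Terminal value at year 5: TV = D_5×(1+g_2)/(r−g_2) = 1.81134/0.101 = 17.93402
P_0 = D_1/(1+r)^1 + D_2/(1+r)^2 + D_3/(1+r)^3 + D_4/(1+r)^4 + D_5/(1+r)^5 + TV/(1+r)^5
    = 0.75999 + 0.81350 + 0.87078 + 0.93209 + 0.99772 + 10.08587 = 14.45996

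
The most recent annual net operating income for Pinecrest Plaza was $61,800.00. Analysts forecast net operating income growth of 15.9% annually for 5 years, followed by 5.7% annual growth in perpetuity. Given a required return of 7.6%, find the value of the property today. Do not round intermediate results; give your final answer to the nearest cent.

$5373305.72

D_1 = 71626.20000
D_2 = 83014.76580
D_3 = 96214.11356
D_4 = 111512.15762
D_5 = 129242.59068
Terminal value at year 5: TV = D_5×(1+g_2)/(r−g_2) = 136609.41835/0.019 = 7189969.38677
P_0 = D_1/(1+r)^1 + D_2/(1+r)^2 + D_3/(1+r)^3 + D_4/(1+r)^4 + D_5/(1+r)^5 + TV/(1+r)^5
    = 66567.10037 + 71701.92317 + 77232.83360 + 83190.38489 + 89607.48707 + 4985005.99128 = 5373305.72039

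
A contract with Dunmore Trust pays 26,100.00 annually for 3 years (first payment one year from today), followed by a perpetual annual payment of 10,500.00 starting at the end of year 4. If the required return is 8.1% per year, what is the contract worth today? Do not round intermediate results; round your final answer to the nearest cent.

169759.91

PV of 3-year annuity: 26,100.00 × [1 − (1+0.081)^−3] / 0.081 = 67141.04854
Perpetuity value at year 3: 10,500.00 / 0.081 = 129629.62963
PV of perpetuity: 129629.62963 / (1+0.081)^3 = 102618.86298
Total PV = 67141.04854 + 102618.86298 = 169759.91152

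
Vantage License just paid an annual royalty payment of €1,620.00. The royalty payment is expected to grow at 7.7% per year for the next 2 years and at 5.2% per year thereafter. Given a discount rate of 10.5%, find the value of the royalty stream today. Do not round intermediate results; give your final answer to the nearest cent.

D_1 = 1744.74000
D_2 = 1879.08498
Terminal value at year 2: TV = D_2×(1+g_2)/(r−g_2) = 1976.79740/0.053 = 37298.06413
P_0 = D_1/(1+r)^1 + D_2/(1+r)^2 + TV/(1+r)^2
    = 1578.95023 + 1538.94063 + 30546.51963 = 33664.41048

€33664.41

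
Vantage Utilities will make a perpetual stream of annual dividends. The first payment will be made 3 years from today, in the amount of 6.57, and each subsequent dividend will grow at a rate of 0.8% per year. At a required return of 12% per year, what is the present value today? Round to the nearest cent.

Value at end of year 2: C₁ / (r − g) = 6.57 / (0.12 − 0.008) = 58.6607
Discount to today: PV = 58.6607 / (1 + 0.12)^2 = 58.6607 / 1.254400 = 46.76

46.76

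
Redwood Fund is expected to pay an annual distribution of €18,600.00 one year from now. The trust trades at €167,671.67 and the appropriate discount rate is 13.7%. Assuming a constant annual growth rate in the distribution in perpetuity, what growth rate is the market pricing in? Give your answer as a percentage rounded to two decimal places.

P = D₁/(r−g) ⇒ g = r − D₁/P = 0.137 − €18,600.00/€167,671.67 = 0.026069

2.61%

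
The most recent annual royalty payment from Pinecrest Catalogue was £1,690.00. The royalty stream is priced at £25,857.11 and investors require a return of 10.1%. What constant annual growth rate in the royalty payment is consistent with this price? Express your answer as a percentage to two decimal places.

P = D₀(1+g)/(r−g) ⇒ P(r−g) = D₀(1+g) ⇒ g(P+D₀) = P·r − D₀
g = (P·r − D₀)/(P + D₀) = (£25,857.11×0.101 − £1,690.00) / (£25,857.11 + £1,690.00) = 0.033454

3.35%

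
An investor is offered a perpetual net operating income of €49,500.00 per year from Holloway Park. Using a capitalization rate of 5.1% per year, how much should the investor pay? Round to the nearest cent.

€970588.24

Level perpetuity: PV = C / r = €49,500.00 / 0.051 = €970,588.24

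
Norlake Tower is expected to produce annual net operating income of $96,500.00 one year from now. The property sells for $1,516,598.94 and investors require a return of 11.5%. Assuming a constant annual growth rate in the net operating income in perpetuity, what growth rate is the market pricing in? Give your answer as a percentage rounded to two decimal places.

P = D₁/(r−g) ⇒ g = r − D₁/P = 0.115 − $96,500.00/$1,516,598.94 = 0.051371

5.14%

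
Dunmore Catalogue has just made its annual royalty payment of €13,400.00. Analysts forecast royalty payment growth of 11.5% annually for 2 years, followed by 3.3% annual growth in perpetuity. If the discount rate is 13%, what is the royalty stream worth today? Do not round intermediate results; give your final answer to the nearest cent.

€165208.39

D_1 = 14941.00000
D_2 = 16659.21500
Terminal value at year 2: TV = D_2×(1+g_2)/(r−g_2) = 17208.96910/0.097 = 177412.05253
P_0 = D_1/(1+r)^1 + D_2/(1+r)^2 + TV/(1+r)^2
    = 13222.12389 + 13046.60897 + 138939.66053 = 165208.39339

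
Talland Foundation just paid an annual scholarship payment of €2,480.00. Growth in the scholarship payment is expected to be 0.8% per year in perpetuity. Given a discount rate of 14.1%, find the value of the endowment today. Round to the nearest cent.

D₁ = D₀ × (1 + g) = €2,480.00 × 1.008 = €2,499.8400
Growing perpetuity: P = D₁ / (r − g) = €2,499.8400 / (0.141 − 0.008) = €18,795.79

€18795.79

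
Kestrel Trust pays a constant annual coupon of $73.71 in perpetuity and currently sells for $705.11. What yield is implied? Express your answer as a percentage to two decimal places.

10.45%

P = C/r ⇒ r = C/P = $73.71/$705.11 = 0.104537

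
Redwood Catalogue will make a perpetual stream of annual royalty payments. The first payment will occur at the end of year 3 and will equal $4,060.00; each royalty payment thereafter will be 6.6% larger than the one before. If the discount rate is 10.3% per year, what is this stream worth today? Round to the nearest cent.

$90193.09

Value at end of year 2: C₁ / (r − g) = $4,060.00 / (0.103 − 0.066) = $109,729.7297
Discount to today: PV = $109,729.7297 / (1 + 0.103)^2 = $109,729.7297 / 1.216609 = $90,193.09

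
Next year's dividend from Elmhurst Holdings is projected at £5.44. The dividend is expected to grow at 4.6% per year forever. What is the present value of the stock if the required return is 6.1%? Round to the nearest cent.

Growing perpetuity: P = D₁ / (r − g) = £5.4400 / (0.061 − 0.046) = £362.67

£362.67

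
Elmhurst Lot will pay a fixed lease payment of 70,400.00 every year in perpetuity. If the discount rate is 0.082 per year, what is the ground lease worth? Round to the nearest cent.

858536.59

Level perpetuity: PV = C / r = 70,400.00 / 0.082 = 858,536.59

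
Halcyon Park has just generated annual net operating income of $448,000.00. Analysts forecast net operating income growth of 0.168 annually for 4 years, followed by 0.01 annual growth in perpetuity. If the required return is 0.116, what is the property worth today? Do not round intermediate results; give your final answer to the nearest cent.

D_1 = 523264.00000
D_2 = 611172.35200
D_3 = 713849.30714
D_4 = 833775.99073
Terminal value at year 4: TV = D_4×(1+g_2)/(r−g_2) = 842113.75064/0.106 = 7944469.34568
P_0 = D_1/(1+r)^1 + D_2/(1+r)^2 + D_3/(1+r)^3 + D_4/(1+r)^4 + TV/(1+r)^4
    = 468874.55197 + 490721.75332 + 513586.92462 + 537517.49817 + 5121628.99198 = 7132329.72005

$7132329.72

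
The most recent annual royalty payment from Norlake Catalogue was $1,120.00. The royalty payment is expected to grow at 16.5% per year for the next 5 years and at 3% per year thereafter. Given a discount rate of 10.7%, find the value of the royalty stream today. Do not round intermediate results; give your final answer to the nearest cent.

D_1 = 1304.80000
D_2 = 1520.09200
D_3 = 1770.90718
D_4 = 2063.10686
D_5 = 2403.51950
Terminal value at year 5: TV = D_5×(1+g_2)/(r−g_2) = 2475.62508/0.077 = 32150.97509
P_0 = D_1/(1+r)^1 + D_2/(1+r)^2 + D_3/(1+r)^3 + D_4/(1+r)^4 + D_5/(1+r)^5 + TV/(1+r)^5
    = 1178.68112 + 1240.43677 + 1305.42804 + 1373.82445 + 1445.80441 + 19339.98107 = 25884.15585

$25884.16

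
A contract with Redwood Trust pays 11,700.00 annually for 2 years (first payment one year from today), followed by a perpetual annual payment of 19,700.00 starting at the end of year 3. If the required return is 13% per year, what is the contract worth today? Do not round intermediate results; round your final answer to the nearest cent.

PV of 2-year annuity: 11,700.00 × [1 − (1+0.13)^−2] / 0.13 = 19516.79850
Perpetuity value at year 2: 19,700.00 / 0.13 = 151538.46154
PV of perpetuity: 151538.46154 / (1+0.13)^2 = 118676.84356
Total PV = 19516.79850 + 118676.84356 = 138193.64205

138193.64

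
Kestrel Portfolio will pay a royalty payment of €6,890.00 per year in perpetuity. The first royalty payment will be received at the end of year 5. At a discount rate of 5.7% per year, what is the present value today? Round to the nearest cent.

Value at end of year 4: C / r = €6,890.00 / 0.057 = €120,877.1930
Discount to today: PV = €120,877.1930 / (1 + 0.057)^4 = €120,877.1930 / 1.248245 = €96,837.69

€96837.69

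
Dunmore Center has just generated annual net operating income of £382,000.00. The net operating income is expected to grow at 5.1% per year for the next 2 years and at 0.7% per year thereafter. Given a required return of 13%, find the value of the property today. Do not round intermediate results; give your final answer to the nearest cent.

£3391178.27

D_1 = 401482.00000
D_2 = 421957.58200
Terminal value at year 2: TV = D_2×(1+g_2)/(r−g_2) = 424911.28507/0.123 = 3454563.29328
P_0 = D_1/(1+r)^1 + D_2/(1+r)^2 + TV/(1+r)^2
    = 355293.80531 + 330454.68087 + 2705429.78564 = 3391178.27182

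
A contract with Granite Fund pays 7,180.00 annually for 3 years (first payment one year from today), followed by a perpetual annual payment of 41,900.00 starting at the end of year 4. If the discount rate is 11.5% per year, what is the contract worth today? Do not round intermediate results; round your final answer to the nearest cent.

PV of 3-year annuity: 7,180.00 × [1 − (1+0.115)^−3] / 0.115 = 17394.40719
Perpetuity value at year 3: 41,900.00 / 0.115 = 364347.82609
PV of perpetuity: 364347.82609 / (1+0.115)^3 = 262840.07380
Total PV = 17394.40719 + 262840.07380 = 280234.48099

280234.48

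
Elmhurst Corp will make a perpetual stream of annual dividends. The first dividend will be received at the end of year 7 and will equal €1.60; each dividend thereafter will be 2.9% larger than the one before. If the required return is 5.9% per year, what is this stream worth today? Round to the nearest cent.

€37.81

Value at end of year 6: C₁ / (r − g) = €1.60 / (0.059 − 0.029) = €53.3333
Discount to today: PV = €53.3333 / (1 + 0.059)^6 = €53.3333 / 1.410509 = €37.81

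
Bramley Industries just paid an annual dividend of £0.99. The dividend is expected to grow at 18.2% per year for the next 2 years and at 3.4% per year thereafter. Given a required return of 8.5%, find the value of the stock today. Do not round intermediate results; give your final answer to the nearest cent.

D_1 = 1.17018
D_2 = 1.38315
Terminal value at year 2: TV = D_2×(1+g_2)/(r−g_2) = 1.43018/0.051 = 28.04274
P_0 = D_1/(1+r)^1 + D_2/(1+r)^2 + TV/(1+r)^2
    = 1.07851 + 1.17493 + 23.82106 = 26.07449

£26.07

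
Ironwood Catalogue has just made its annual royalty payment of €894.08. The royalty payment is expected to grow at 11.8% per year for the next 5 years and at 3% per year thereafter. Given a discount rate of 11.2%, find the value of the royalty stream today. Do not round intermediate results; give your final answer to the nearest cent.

€16080.07

D_1 = 999.58144
D_2 = 1117.53205
D_3 = 1249.40083
D_4 = 1396.83013
D_5 = 1561.65609
Terminal value at year 5: TV = D_5×(1+g_2)/(r−g_2) = 1608.50577/0.082 = 19615.92400
P_0 = D_1/(1+r)^1 + D_2/(1+r)^2 + D_3/(1+r)^3 + D_4/(1+r)^4 + D_5/(1+r)^5 + TV/(1+r)^5
    = 898.90417 + 903.75438 + 908.63075 + 913.53343 + 918.46257 + 11536.78592 = 16080.07122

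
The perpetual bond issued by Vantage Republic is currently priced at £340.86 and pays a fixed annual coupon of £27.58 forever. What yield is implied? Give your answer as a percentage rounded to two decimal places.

P = C/r ⇒ r = C/P = £27.58/£340.86 = 0.080913

8.09%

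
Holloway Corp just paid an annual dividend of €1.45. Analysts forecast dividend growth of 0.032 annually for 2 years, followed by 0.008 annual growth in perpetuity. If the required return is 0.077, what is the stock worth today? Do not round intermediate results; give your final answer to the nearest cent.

D_1 = 1.49640
D_2 = 1.54428
Terminal value at year 2: TV = D_2×(1+g_2)/(r−g_2) = 1.55664/0.069 = 22.55999
P_0 = D_1/(1+r)^1 + D_2/(1+r)^2 + TV/(1+r)^2
    = 1.38942 + 1.33136 + 19.44945 = 22.17023

€22.17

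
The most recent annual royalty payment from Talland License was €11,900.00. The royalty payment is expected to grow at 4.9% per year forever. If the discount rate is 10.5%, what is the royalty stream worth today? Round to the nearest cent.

D₁ = D₀ × (1 + g) = €11,900.00 × 1.049 = €12,483.1000
Growing perpetuity: P = D₁ / (r − g) = €12,483.1000 / (0.105 − 0.049) = €222,912.50

€222912.50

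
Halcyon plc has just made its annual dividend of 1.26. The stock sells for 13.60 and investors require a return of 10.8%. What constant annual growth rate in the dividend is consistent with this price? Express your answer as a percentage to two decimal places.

1.41%

P = D₀(1+g)/(r−g) ⇒ P(r−g) = D₀(1+g) ⇒ g(P+D₀) = P·r − D₀
g = (P·r − D₀)/(P + D₀) = (13.60×0.108 − 1.26) / (13.60 + 1.26) = 0.014051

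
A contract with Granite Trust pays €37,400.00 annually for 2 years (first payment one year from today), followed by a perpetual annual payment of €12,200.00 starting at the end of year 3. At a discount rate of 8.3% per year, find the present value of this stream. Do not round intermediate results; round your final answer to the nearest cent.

€191742.06

PV of 2-year annuity: €37,400.00 × [1 − (1+0.083)^−2] / 0.083 = 66420.77810
Perpetuity value at year 2: €12,200.00 / 0.083 = 146987.95181
PV of perpetuity: 146987.95181 / (1+0.083)^2 = 125321.28088
Total PV = 66420.77810 + 125321.28088 = 191742.05897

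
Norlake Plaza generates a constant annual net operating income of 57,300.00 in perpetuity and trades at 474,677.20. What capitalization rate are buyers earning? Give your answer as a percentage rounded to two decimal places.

P = C/r ⇒ r = C/P = 57,300.00/474,677.20 = 0.120714

12.07%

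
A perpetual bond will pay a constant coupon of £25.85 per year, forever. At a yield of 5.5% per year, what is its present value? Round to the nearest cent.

Level perpetuity: PV = C / r = £25.85 / 0.055 = £470.00

£470.00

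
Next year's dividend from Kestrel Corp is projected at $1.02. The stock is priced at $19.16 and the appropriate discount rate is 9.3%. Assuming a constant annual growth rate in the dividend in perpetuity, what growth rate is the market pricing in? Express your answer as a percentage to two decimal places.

P = D₁/(r−g) ⇒ g = r − D₁/P = 0.093 − $1.02/$19.16 = 0.039764

3.98%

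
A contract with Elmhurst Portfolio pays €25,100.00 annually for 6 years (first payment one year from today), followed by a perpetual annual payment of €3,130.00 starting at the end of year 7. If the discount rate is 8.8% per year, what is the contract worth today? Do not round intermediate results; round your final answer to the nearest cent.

€134714.27

PV of 6-year annuity: €25,100.00 × [1 − (1+0.088)^−6] / 0.088 = 113271.13690
Perpetuity value at year 6: €3,130.00 / 0.088 = 35568.18182
PV of perpetuity: 35568.18182 / (1+0.088)^6 = 21443.13566
Total PV = 113271.13690 + 21443.13566 = 134714.27256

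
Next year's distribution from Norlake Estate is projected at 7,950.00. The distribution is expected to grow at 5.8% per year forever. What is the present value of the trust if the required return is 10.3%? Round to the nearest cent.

176666.67

Growing perpetuity: P = D₁ / (r − g) = 7,950.0000 / (0.103 − 0.058) = 176,666.67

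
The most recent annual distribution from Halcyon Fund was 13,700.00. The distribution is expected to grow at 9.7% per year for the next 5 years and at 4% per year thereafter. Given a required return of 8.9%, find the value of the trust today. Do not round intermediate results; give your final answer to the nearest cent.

D_1 = 15028.90000
D_2 = 16486.70330
D_3 = 18085.91352
D_4 = 19840.24713
D_5 = 21764.75110
Terminal value at year 5: TV = D_5×(1+g_2)/(r−g_2) = 22635.34115/0.049 = 461945.73770
P_0 = D_1/(1+r)^1 + D_2/(1+r)^2 + D_3/(1+r)^3 + D_4/(1+r)^4 + D_5/(1+r)^5 + TV/(1+r)^5
    = 13800.64279 + 13902.02492 + 14004.15183 + 14107.02898 + 14210.66188 + 301614.04808 = 371638.55848

371638.56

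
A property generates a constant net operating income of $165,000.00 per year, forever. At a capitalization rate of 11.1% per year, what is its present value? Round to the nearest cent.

Level perpetuity: PV = C / r = $165,000.00 / 0.111 = $1,486,486.49

$1486486.49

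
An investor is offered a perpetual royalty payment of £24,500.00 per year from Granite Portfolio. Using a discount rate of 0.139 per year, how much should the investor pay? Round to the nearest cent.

Level perpetuity: PV = C / r = £24,500.00 / 0.139 = £176,258.99

£176258.99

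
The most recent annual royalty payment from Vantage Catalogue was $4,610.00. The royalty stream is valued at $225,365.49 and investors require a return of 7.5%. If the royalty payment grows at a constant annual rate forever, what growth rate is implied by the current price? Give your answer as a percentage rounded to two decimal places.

P = D₀(1+g)/(r−g) ⇒ P(r−g) = D₀(1+g) ⇒ g(P+D₀) = P·r − D₀
g = (P·r − D₀)/(P + D₀) = ($225,365.49×0.075 − $4,610.00) / ($225,365.49 + $4,610.00) = 0.053451

5.35%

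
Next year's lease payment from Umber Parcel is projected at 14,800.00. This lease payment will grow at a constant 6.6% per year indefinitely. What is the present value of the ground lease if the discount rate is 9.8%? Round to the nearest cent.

Growing perpetuity: P = D₁ / (r − g) = 14,800.0000 / (0.098 − 0.066) = 462,500.00

462500.00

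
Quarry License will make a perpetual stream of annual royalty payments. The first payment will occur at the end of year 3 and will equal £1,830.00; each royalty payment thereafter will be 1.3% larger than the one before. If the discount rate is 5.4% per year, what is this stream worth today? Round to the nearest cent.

Value at end of year 2: C₁ / (r − g) = £1,830.00 / (0.054 − 0.013) = £44,634.1463
Discount to today: PV = £44,634.1463 / (1 + 0.054)^2 = £44,634.1463 / 1.110916 = £40,177.79

£40177.79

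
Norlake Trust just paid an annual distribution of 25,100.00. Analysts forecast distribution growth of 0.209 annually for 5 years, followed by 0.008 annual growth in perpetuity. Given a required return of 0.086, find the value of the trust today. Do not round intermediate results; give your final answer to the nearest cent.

D_1 = 30345.90000
D_2 = 36688.19310
D_3 = 44356.02546
D_4 = 53626.43478
D_5 = 64834.35965
Terminal value at year 5: TV = D_5×(1+g_2)/(r−g_2) = 65353.03452/0.078 = 837859.41698
P_0 = D_1/(1+r)^1 + D_2/(1+r)^2 + D_3/(1+r)^3 + D_4/(1+r)^4 + D_5/(1+r)^5 + TV/(1+r)^5
    = 27942.81768 + 31107.61195 + 34630.84976 + 38553.12833 + 42919.64286 + 554653.84623 = 729807.89682

729807.90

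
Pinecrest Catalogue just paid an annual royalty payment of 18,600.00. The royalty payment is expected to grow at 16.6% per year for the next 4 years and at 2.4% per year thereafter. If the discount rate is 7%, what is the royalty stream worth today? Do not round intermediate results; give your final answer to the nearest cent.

D_1 = 21687.60000
D_2 = 25287.74160
D_3 = 29485.50671
D_4 = 34380.10082
Terminal value at year 4: TV = D_4×(1+g_2)/(r−g_2) = 35205.22324/0.046 = 765330.93996
P_0 = D_1/(1+r)^1 + D_2/(1+r)^2 + D_3/(1+r)^3 + D_4/(1+r)^4 + TV/(1+r)^4
    = 20268.78505 + 22087.29286 + 24068.95652 + 26228.41430 + 583867.30973 = 676520.75847

676520.76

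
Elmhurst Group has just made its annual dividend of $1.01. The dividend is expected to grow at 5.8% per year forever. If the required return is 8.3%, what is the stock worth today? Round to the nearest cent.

D₁ = D₀ × (1 + g) = $1.01 × 1.058 = $1.0686
Growing perpetuity: P = D₁ / (r − g) = $1.0686 / (0.083 − 0.058) = $42.74

$42.74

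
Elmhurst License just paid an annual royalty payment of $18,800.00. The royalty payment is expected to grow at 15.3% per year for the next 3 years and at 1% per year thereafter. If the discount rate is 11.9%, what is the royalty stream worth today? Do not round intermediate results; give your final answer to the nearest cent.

D_1 = 21676.40000
D_2 = 24992.88920
D_3 = 28816.80125
Terminal value at year 3: TV = D_3×(1+g_2)/(r−g_2) = 29104.96926/0.109 = 267018.06661
P_0 = D_1/(1+r)^1 + D_2/(1+r)^2 + D_3/(1+r)^3 + TV/(1+r)^3
    = 19371.22431 + 19959.80485 + 20566.26898 + 190568.18048 = 250465.47862

$250465.48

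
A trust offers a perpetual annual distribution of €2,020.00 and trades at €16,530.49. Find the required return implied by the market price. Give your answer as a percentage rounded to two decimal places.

P = C/r ⇒ r = C/P = €2,020.00/€16,530.49 = 0.122198

12.22%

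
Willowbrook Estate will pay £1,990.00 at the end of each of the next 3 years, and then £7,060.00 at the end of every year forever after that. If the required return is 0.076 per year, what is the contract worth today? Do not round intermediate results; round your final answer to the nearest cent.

PV of 3-year annuity: £1,990.00 × [1 − (1+0.076)^−3] / 0.076 = 5165.66450
Perpetuity value at year 3: £7,060.00 / 0.076 = 92894.73684
PV of perpetuity: 92894.73684 / (1+0.076)^3 = 74568.30903
Total PV = 5165.66450 + 74568.30903 = 79733.97352

£79733.97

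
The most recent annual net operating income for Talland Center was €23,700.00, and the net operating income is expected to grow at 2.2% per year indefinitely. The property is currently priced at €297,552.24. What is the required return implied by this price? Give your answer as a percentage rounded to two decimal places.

D₁ = €23,700.00 × 1.022 = €24,221.4000
P = D₁/(r − g) ⇒ r = D₁/P + g = €24,221.4000/€297,552.24 + 0.022 = 0.081402 + 0.022 = 0.103402

10.34%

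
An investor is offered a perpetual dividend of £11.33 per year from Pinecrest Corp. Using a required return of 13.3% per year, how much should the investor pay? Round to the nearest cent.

Level perpetuity: PV = C / r = £11.33 / 0.133 = £85.19

£85.19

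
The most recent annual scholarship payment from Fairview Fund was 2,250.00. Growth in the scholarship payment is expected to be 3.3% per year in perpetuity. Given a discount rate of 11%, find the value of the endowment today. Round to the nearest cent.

30185.06

D₁ = D₀ × (1 + g) = 2,250.00 × 1.033 = 2,324.2500
Growing perpetuity: P = D₁ / (r − g) = 2,324.2500 / (0.11 − 0.033) = 30,185.06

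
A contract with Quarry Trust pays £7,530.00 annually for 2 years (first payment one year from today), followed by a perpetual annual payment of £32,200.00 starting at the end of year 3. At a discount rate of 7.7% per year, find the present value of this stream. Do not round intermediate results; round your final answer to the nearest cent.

PV of 2-year annuity: £7,530.00 × [1 − (1+0.077)^−2] / 0.077 = 13483.42011
Perpetuity value at year 2: £32,200.00 / 0.077 = 418181.81818
PV of perpetuity: 418181.81818 / (1+0.077)^2 = 360523.63393
Total PV = 13483.42011 + 360523.63393 = 374007.05404

£374007.05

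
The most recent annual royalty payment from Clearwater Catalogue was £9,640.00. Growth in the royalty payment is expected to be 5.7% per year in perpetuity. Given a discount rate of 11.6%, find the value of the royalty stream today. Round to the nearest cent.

D₁ = D₀ × (1 + g) = £9,640.00 × 1.057 = £10,189.4800
Growing perpetuity: P = D₁ / (r − g) = £10,189.4800 / (0.116 − 0.057) = £172,703.05

£172703.05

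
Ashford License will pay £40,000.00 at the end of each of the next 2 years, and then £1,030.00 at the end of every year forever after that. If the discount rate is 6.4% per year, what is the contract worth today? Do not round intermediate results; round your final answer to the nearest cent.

PV of 2-year annuity: £40,000.00 × [1 − (1+0.064)^−2] / 0.064 = 72926.67760
Perpetuity value at year 2: £1,030.00 / 0.064 = 16093.75000
PV of perpetuity: 16093.75000 / (1+0.064)^2 = 14215.88805
Total PV = 72926.67760 + 14215.88805 = 87142.56565

£87142.57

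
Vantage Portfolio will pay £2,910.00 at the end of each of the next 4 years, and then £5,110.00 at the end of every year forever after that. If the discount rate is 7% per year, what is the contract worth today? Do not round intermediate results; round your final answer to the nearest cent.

PV of 4-year annuity: £2,910.00 × [1 − (1+0.07)^−4] / 0.07 = 9856.78476
Perpetuity value at year 4: £5,110.00 / 0.07 = 73000.00000
PV of perpetuity: 73000.00000 / (1+0.07)^4 = 55691.35048
Total PV = 9856.78476 + 55691.35048 = 65548.13524

£65548.14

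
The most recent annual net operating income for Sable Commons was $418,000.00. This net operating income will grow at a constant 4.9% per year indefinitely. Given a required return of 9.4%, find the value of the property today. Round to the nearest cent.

D₁ = D₀ × (1 + g) = $418,000.00 × 1.049 = $438,482.0000
Growing perpetuity: P = D₁ / (r − g) = $438,482.0000 / (0.094 − 0.049) = $9,744,044.44

$9744044.44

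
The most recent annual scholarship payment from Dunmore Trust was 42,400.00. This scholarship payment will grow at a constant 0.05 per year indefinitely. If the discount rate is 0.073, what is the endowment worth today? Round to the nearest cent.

D₁ = D₀ × (1 + g) = 42,400.00 × 1.05 = 44,520.0000
Growing perpetuity: P = D₁ / (r − g) = 44,520.0000 / (0.073 − 0.05) = 1,935,652.17

1935652.17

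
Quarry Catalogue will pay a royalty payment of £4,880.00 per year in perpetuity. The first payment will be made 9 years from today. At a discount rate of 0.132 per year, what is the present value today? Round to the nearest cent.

£13711.17

Value at end of year 8: C / r = £4,880.00 / 0.132 = £36,969.6970
Discount to today: PV = £36,969.6970 / (1 + 0.132)^8 = £36,969.6970 / 2.696320 = £13,711.17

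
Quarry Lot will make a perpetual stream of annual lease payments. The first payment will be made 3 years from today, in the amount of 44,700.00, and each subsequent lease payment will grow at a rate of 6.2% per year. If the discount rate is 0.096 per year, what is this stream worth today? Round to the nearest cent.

1094479.16

Value at end of year 2: C₁ / (r − g) = 44,700.00 / (0.096 − 0.062) = 1,314,705.8824
Discount to today: PV = 1,314,705.8824 / (1 + 0.096)^2 = 1,314,705.8824 / 1.201216 = 1,094,479.16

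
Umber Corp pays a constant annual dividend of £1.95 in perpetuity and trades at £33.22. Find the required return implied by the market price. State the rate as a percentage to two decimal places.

5.87%

P = C/r ⇒ r = C/P = £1.95/£33.22 = 0.058700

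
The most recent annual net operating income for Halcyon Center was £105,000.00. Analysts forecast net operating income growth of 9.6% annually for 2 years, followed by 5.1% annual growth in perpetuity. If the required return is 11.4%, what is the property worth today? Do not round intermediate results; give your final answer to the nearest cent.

£1900454.82

D_1 = 115080.00000
D_2 = 126127.68000
Terminal value at year 2: TV = D_2×(1+g_2)/(r−g_2) = 132560.19168/0.063 = 2104130.02667
P_0 = D_1/(1+r)^1 + D_2/(1+r)^2 + TV/(1+r)^2
    = 103303.41113 + 101634.23573 + 1695517.17062 = 1900454.81747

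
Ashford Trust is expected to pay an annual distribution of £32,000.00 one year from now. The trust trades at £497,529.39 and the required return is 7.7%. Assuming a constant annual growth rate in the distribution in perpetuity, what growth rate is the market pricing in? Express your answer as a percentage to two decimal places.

P = D₁/(r−g) ⇒ g = r − D₁/P = 0.077 − £32,000.00/£497,529.39 = 0.012682

1.27%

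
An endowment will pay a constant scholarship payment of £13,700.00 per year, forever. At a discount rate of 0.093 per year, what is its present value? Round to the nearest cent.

Level perpetuity: PV = C / r = £13,700.00 / 0.093 = £147,311.83

£147311.83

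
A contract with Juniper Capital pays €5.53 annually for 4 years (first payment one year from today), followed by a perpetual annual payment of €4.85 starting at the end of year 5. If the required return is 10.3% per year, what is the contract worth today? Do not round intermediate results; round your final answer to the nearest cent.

€49.23

PV of 4-year annuity: €5.53 × [1 − (1+0.103)^−4] / 0.103 = 17.41612
Perpetuity value at year 4: €4.85 / 0.103 = 47.08738
PV of perpetuity: 47.08738 / (1+0.103)^4 = 31.81284
Total PV = 17.41612 + 31.81284 = 49.22896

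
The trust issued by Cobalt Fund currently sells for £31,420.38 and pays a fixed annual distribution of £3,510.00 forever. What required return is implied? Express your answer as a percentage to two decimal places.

P = C/r ⇒ r = C/P = £3,510.00/£31,420.38 = 0.111711

11.17%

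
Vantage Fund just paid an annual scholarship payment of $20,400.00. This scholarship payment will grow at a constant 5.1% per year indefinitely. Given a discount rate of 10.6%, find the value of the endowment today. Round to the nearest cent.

D₁ = D₀ × (1 + g) = $20,400.00 × 1.051 = $21,440.4000
Growing perpetuity: P = D₁ / (r − g) = $21,440.4000 / (0.106 − 0.051) = $389,825.45

$389825.45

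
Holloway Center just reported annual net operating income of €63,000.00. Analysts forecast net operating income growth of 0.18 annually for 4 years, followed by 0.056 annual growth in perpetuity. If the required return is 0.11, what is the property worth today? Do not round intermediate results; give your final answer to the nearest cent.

D_1 = 74340.00000
D_2 = 87721.20000
D_3 = 103511.01600
D_4 = 122142.99888
Terminal value at year 4: TV = D_4×(1+g_2)/(r−g_2) = 128983.00682/0.054 = 2388574.20032
P_0 = D_1/(1+r)^1 + D_2/(1+r)^2 + D_3/(1+r)^3 + D_4/(1+r)^4 + TV/(1+r)^4
    = 66972.97297 + 71196.49379 + 75686.36277 + 80459.37664 + 1573427.80979 = 1867743.01596

€1867743.02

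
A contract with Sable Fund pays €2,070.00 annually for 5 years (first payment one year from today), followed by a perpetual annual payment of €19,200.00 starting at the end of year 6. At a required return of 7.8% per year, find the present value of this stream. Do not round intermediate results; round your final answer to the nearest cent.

€177396.67

PV of 5-year annuity: €2,070.00 × [1 − (1+0.078)^−5] / 0.078 = 8308.66009
Perpetuity value at year 5: €19,200.00 / 0.078 = 246153.84615
PV of perpetuity: 246153.84615 / (1+0.078)^5 = 169088.01343
Total PV = 8308.66009 + 169088.01343 = 177396.67352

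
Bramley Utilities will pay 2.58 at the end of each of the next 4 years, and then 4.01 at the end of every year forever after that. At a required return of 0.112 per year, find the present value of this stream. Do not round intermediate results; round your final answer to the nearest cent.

PV of 4-year annuity: 2.58 × [1 − (1+0.112)^−4] / 0.112 = 7.97025
Perpetuity value at year 4: 4.01 / 0.112 = 35.80357
PV of perpetuity: 35.80357 / (1+0.112)^4 = 23.41570
Total PV = 7.97025 + 23.41570 = 31.38595

31.39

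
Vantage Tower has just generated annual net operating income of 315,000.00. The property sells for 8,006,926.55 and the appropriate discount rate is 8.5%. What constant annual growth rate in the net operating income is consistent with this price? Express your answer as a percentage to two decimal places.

4.39%

P = D₀(1+g)/(r−g) ⇒ P(r−g) = D₀(1+g) ⇒ g(P+D₀) = P·r − D₀
g = (P·r − D₀)/(P + D₀) = (8,006,926.55×0.085 − 315,000.00) / (8,006,926.55 + 315,000.00) = 0.043931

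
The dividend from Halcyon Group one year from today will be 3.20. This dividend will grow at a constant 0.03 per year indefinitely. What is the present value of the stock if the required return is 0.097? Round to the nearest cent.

Growing perpetuity: P = D₁ / (r − g) = 3.2000 / (0.097 − 0.03) = 47.76

47.76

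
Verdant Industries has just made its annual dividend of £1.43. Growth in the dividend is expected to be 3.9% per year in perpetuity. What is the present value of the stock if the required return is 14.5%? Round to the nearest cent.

D₁ = D₀ × (1 + g) = £1.43 × 1.039 = £1.4858
Growing perpetuity: P = D₁ / (r − g) = £1.4858 / (0.145 − 0.039) = £14.02

£14.02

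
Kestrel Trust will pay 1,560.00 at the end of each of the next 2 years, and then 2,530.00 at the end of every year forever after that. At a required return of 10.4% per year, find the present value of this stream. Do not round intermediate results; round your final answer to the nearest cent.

22652.45

PV of 2-year annuity: 1,560.00 × [1 − (1+0.104)^−2] / 0.104 = 2692.97417
Perpetuity value at year 2: 2,530.00 / 0.104 = 24326.92308
PV of perpetuity: 24326.92308 / (1+0.104)^2 = 19959.47139
Total PV = 2692.97417 + 19959.47139 = 22652.44555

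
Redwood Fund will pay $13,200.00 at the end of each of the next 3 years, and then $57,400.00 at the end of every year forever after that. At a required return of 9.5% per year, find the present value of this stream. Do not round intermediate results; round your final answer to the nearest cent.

$493316.84

PV of 3-year annuity: $13,200.00 × [1 − (1+0.095)^−3] / 0.095 = 33117.57013
Perpetuity value at year 3: $57,400.00 / 0.095 = 604210.52632
PV of perpetuity: 604210.52632 / (1+0.095)^3 = 460199.27440
Total PV = 33117.57013 + 460199.27440 = 493316.84453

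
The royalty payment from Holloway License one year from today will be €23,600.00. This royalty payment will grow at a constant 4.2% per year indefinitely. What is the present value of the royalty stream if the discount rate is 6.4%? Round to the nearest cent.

Growing perpetuity: P = D₁ / (r − g) = €23,600.0000 / (0.064 − 0.042) = €1,072,727.27

€1072727.27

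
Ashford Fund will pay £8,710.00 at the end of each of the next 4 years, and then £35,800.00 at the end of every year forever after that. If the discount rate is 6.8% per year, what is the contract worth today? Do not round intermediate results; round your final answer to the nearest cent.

£434295.21

PV of 4-year annuity: £8,710.00 × [1 − (1+0.068)^−4] / 0.068 = 29636.30591
Perpetuity value at year 4: £35,800.00 / 0.068 = 526470.58824
PV of perpetuity: 526470.58824 / (1+0.068)^4 = 404658.90609
Total PV = 29636.30591 + 404658.90609 = 434295.21200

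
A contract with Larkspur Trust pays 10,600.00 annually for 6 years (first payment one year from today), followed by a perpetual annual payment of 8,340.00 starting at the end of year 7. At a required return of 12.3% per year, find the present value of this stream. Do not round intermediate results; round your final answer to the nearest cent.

77018.24

PV of 6-year annuity: 10,600.00 × [1 − (1+0.123)^−6] / 0.123 = 43213.12968
Perpetuity value at year 6: 8,340.00 / 0.123 = 67804.87805
PV of perpetuity: 67804.87805 / (1+0.123)^6 = 33805.11375
Total PV = 43213.12968 + 33805.11375 = 77018.24343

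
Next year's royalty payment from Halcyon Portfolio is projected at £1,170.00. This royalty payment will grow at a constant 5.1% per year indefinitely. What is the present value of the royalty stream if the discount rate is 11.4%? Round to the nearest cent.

Growing perpetuity: P = D₁ / (r − g) = £1,170.0000 / (0.114 − 0.051) = £18,571.43

£18571.43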